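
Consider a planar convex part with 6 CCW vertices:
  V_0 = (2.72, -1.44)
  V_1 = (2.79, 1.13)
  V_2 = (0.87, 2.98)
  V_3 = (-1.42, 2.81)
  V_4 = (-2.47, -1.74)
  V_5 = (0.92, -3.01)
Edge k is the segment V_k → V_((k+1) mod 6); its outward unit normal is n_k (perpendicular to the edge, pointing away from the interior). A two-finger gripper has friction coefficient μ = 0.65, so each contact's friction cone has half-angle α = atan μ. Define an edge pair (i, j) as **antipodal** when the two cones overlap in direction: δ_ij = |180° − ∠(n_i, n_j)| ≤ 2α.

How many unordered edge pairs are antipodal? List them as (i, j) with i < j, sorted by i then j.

count = 6; pairs: (0,3), (1,3), (1,4), (2,4), (2,5), (3,5)

α = atan 0.65 = 33.02°;  2α = 66.05°
n_0 = (+0.9996, -0.0272)
n_1 = (+0.6939, +0.7201)
n_2 = (-0.0740, +0.9973)
n_3 = (-0.9744, +0.2249)
n_4 = (-0.3508, -0.9364)
n_5 = (+0.6573, -0.7536)
  (0,1): δ = 132.38°  ·
  (0,2): δ = 84.19°  ·
  (0,3): δ = 11.43°  ✓
  (0,4): δ = 71.02°  ·
  (0,5): δ = 132.66°  ·
  (1,2): δ = 131.82°  ·
  (1,3): δ = 59.06°  ✓
  (1,4): δ = 23.40°  ✓
  (1,5): δ = 85.03°  ·
  (2,3): δ = 107.24°  ·
  (2,4): δ = 24.78°  ✓
  (2,5): δ = 36.85°  ✓
  (3,4): δ = 97.54°  ·
  (3,5): δ = 35.91°  ✓
  (4,5): δ = 118.37°  ·
antipodal pairs: 6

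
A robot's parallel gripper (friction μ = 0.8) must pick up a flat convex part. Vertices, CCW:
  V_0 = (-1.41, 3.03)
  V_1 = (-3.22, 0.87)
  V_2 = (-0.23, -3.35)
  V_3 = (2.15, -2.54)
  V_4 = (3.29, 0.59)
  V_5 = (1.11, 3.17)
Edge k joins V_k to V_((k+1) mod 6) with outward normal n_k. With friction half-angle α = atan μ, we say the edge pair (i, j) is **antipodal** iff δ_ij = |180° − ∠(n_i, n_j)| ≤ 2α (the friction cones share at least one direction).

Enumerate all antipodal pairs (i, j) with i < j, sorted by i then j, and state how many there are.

count = 8; pairs: (0,2), (0,3), (1,3), (1,4), (1,5), (2,4), (2,5), (3,5)

α = atan 0.8 = 38.66°;  2α = 77.32°
n_0 = (-0.7665, +0.6423)
n_1 = (-0.8159, -0.5781)
n_2 = (+0.3222, -0.9467)
n_3 = (+0.9396, -0.3422)
n_4 = (+0.7638, +0.6454)
n_5 = (-0.0555, +0.9985)
  (0,1): δ = 104.72°  ·
  (0,2): δ = 31.24°  ✓
  (0,3): δ = 19.95°  ✓
  (0,4): δ = 80.16°  ·
  (0,5): δ = 133.14°  ·
  (1,2): δ = 106.52°  ·
  (1,3): δ = 55.33°  ✓
  (1,4): δ = 4.88°  ✓
  (1,5): δ = 57.86°  ✓
  (2,3): δ = 128.81°  ·
  (2,4): δ = 68.60°  ✓
  (2,5): δ = 15.62°  ✓
  (3,4): δ = 119.79°  ·
  (3,5): δ = 66.81°  ✓
  (4,5): δ = 127.02°  ·
antipodal pairs: 8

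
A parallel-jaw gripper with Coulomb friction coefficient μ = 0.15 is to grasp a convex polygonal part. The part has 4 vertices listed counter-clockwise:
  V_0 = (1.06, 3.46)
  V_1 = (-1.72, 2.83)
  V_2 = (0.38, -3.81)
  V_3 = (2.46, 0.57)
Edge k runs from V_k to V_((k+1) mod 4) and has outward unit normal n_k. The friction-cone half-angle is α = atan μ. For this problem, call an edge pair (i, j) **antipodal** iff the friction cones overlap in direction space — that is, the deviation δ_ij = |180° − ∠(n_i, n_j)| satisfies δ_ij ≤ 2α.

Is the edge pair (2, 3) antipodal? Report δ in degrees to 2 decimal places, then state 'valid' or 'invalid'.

α = atan 0.15 = 8.53°;  2α = 17.06°
edge 2: e_2 = (+2.08, +4.38);  n_2 = (+0.9033, -0.4290)
edge 3: e_3 = (-1.40, +2.89);  n_3 = (+0.9000, +0.4360)
∠(n_2, n_3) = 51.25°
δ = |180° − 51.25°| = 128.75°
128.75° > 2α = 17.06°  →  invalid

δ = 128.75°, invalid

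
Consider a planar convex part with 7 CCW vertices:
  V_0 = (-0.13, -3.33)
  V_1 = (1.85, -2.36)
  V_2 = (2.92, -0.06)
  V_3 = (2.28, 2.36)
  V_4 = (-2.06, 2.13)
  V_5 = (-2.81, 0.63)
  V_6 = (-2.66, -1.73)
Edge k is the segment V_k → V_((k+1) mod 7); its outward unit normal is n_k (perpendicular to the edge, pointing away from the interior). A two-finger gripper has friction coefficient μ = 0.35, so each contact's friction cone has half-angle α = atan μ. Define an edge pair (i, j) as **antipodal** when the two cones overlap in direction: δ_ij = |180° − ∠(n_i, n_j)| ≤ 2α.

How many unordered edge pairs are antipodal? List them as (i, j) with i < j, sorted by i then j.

α = atan 0.35 = 19.29°;  2α = 38.58°
n_0 = (+0.4399, -0.8980)
n_1 = (+0.9067, -0.4218)
n_2 = (+0.9668, +0.2557)
n_3 = (-0.0529, +0.9986)
n_4 = (-0.8944, +0.4472)
n_5 = (-0.9980, -0.0634)
n_6 = (-0.5345, -0.8452)
  (0,1): δ = 141.05°  ·
  (0,2): δ = 101.29°  ·
  (0,3): δ = 23.07°  ✓
  (0,4): δ = 37.33°  ✓
  (0,5): δ = 67.54°  ·
  (0,6): δ = 121.59°  ·
  (1,2): δ = 140.24°  ·
  (1,3): δ = 62.02°  ·
  (1,4): δ = 1.62°  ✓
  (1,5): δ = 28.59°  ✓
  (1,6): δ = 82.64°  ·
  (2,3): δ = 101.78°  ·
  (2,4): δ = 41.38°  ·
  (2,5): δ = 11.18°  ✓
  (2,6): δ = 42.88°  ·
  (3,4): δ = 119.60°  ·
  (3,5): δ = 89.40°  ·
  (3,6): δ = 35.34°  ✓
  (4,5): δ = 149.80°  ·
  (4,6): δ = 95.74°  ·
  (5,6): δ = 125.95°  ·
antipodal pairs: 6

count = 6; pairs: (0,3), (0,4), (1,4), (1,5), (2,5), (3,6)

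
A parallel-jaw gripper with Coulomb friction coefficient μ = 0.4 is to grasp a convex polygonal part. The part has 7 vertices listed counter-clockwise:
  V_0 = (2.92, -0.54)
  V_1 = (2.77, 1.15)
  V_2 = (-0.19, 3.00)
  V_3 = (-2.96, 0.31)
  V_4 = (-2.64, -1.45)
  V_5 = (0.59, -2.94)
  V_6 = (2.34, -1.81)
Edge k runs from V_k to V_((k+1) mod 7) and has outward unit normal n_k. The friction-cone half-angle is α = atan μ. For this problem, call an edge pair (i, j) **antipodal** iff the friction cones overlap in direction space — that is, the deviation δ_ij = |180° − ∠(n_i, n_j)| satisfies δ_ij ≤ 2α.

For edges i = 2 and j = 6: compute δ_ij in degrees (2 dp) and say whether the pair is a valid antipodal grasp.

α = atan 0.4 = 21.80°;  2α = 43.60°
edge 2: e_2 = (-2.77, -2.69);  n_2 = (-0.6967, +0.7174)
edge 6: e_6 = (+0.58, +1.27);  n_6 = (+0.9096, -0.4154)
∠(n_2, n_6) = 158.71°
δ = |180° − 158.71°| = 21.29°
21.29° ≤ 2α = 43.60°  →  valid

δ = 21.29°, valid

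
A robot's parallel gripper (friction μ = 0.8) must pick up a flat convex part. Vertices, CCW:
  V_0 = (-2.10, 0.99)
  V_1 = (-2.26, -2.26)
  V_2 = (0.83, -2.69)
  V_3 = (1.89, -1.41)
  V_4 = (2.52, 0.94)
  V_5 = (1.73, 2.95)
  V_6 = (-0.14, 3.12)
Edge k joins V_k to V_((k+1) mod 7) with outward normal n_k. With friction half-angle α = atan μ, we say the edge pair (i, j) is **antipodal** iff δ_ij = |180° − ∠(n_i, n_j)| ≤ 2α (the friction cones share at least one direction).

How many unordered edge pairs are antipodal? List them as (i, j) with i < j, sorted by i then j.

α = atan 0.8 = 38.66°;  2α = 77.32°
n_0 = (-0.9988, +0.0492)
n_1 = (-0.1378, -0.9905)
n_2 = (+0.7702, -0.6378)
n_3 = (+0.9659, -0.2589)
n_4 = (+0.9307, +0.3658)
n_5 = (+0.0905, +0.9959)
n_6 = (-0.7359, +0.6771)
  (0,1): δ = 95.10°  ·
  (0,2): δ = 36.81°  ✓
  (0,3): δ = 12.19°  ✓
  (0,4): δ = 24.27°  ✓
  (0,5): δ = 87.62°  ·
  (0,6): δ = 140.20°  ·
  (1,2): δ = 121.71°  ·
  (1,3): δ = 97.08°  ·
  (1,4): δ = 60.62°  ✓
  (1,5): δ = 2.73°  ✓
  (1,6): δ = 55.30°  ✓
  (2,3): δ = 155.38°  ·
  (2,4): δ = 118.91°  ·
  (2,5): δ = 55.57°  ✓
  (2,6): δ = 2.99°  ✓
  (3,4): δ = 143.54°  ·
  (3,5): δ = 80.19°  ·
  (3,6): δ = 27.61°  ✓
  (4,5): δ = 116.65°  ·
  (4,6): δ = 64.08°  ✓
  (5,6): δ = 127.43°  ·
antipodal pairs: 10

count = 10; pairs: (0,2), (0,3), (0,4), (1,4), (1,5), (1,6), (2,5), (2,6), (3,6), (4,6)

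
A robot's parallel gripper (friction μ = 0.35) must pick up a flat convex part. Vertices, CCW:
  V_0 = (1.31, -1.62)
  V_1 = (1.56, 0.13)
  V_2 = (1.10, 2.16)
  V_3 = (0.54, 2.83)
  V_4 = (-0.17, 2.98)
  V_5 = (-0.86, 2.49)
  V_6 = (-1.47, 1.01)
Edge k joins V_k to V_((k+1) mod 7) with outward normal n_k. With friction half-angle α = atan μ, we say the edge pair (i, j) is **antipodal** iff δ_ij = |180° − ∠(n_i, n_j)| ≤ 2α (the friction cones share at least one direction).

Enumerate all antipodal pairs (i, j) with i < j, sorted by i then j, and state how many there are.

count = 5; pairs: (0,5), (1,5), (1,6), (2,6), (3,6)

α = atan 0.35 = 19.29°;  2α = 38.58°
n_0 = (+0.9899, -0.1414)
n_1 = (+0.9753, +0.2210)
n_2 = (+0.7673, +0.6413)
n_3 = (+0.2067, +0.9784)
n_4 = (-0.5790, +0.8153)
n_5 = (-0.9245, +0.3811)
n_6 = (-0.6872, -0.7264)
  (0,1): δ = 159.10°  ·
  (0,2): δ = 131.98°  ·
  (0,3): δ = 93.80°  ·
  (0,4): δ = 46.49°  ·
  (0,5): δ = 14.27°  ✓
  (0,6): δ = 54.72°  ·
  (1,2): δ = 152.88°  ·
  (1,3): δ = 114.70°  ·
  (1,4): δ = 67.39°  ·
  (1,5): δ = 35.17°  ✓
  (1,6): δ = 33.82°  ✓
  (2,3): δ = 141.82°  ·
  (2,4): δ = 94.51°  ·
  (2,5): δ = 62.29°  ·
  (2,6): δ = 6.70°  ✓
  (3,4): δ = 132.69°  ·
  (3,5): δ = 100.47°  ·
  (3,6): δ = 31.48°  ✓
  (4,5): δ = 147.78°  ·
  (4,6): δ = 78.79°  ·
  (5,6): δ = 111.01°  ·
antipodal pairs: 5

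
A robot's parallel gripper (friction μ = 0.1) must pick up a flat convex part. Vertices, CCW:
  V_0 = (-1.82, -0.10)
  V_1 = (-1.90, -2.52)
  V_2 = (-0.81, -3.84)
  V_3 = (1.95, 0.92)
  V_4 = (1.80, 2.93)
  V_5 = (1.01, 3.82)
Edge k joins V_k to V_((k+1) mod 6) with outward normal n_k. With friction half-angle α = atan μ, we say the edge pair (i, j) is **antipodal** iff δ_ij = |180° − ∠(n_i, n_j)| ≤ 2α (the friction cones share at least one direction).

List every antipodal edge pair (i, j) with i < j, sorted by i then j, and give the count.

α = atan 0.1 = 5.71°;  2α = 11.42°
n_0 = (-0.9995, +0.0330)
n_1 = (-0.7711, -0.6367)
n_2 = (+0.8651, -0.5016)
n_3 = (+0.9972, +0.0744)
n_4 = (+0.7479, +0.6638)
n_5 = (-0.8108, +0.5853)
  (0,1): δ = 138.56°  ·
  (0,2): δ = 28.21°  ·
  (0,3): δ = 6.16°  ✓
  (0,4): δ = 43.49°  ·
  (0,5): δ = 146.07°  ·
  (1,2): δ = 69.65°  ·
  (1,3): δ = 35.28°  ·
  (1,4): δ = 2.05°  ✓
  (1,5): δ = 104.62°  ·
  (2,3): δ = 145.63°  ·
  (2,4): δ = 108.30°  ·
  (2,5): δ = 5.72°  ✓
  (3,4): δ = 142.67°  ·
  (3,5): δ = 40.09°  ·
  (4,5): δ = 77.42°  ·
antipodal pairs: 3

count = 3; pairs: (0,3), (1,4), (2,5)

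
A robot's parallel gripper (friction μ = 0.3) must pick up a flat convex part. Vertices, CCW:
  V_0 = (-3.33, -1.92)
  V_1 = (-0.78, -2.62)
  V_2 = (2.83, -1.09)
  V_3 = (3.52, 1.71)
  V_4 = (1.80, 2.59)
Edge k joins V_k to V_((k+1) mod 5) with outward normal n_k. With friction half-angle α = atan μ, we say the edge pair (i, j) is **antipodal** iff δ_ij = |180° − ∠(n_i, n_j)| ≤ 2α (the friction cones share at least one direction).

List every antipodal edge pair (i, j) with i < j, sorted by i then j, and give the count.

α = atan 0.3 = 16.70°;  2α = 33.40°
n_0 = (-0.2647, -0.9643)
n_1 = (+0.3902, -0.9207)
n_2 = (+0.9710, -0.2393)
n_3 = (+0.4555, +0.8902)
n_4 = (-0.6603, +0.7510)
  (0,1): δ = 141.68°  ·
  (0,2): δ = 88.49°  ·
  (0,3): δ = 11.75°  ✓
  (0,4): δ = 56.67°  ·
  (1,2): δ = 126.81°  ·
  (1,3): δ = 50.06°  ·
  (1,4): δ = 18.35°  ✓
  (2,3): δ = 103.25°  ·
  (2,4): δ = 34.84°  ·
  (3,4): δ = 111.58°  ·
antipodal pairs: 2

count = 2; pairs: (0,3), (1,4)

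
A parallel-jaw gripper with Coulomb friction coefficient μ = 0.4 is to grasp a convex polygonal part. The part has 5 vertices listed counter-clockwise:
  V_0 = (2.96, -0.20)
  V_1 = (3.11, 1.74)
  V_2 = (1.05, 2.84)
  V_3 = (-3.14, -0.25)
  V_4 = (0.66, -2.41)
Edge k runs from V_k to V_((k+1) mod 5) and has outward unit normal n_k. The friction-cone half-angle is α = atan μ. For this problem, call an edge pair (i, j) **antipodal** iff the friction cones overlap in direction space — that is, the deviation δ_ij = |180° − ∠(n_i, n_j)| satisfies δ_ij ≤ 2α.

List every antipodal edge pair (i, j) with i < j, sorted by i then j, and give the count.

α = atan 0.4 = 21.80°;  2α = 43.60°
n_0 = (+0.9970, -0.0771)
n_1 = (+0.4710, +0.8821)
n_2 = (-0.5935, +0.8048)
n_3 = (-0.4942, -0.8694)
n_4 = (+0.6929, -0.7211)
  (0,1): δ = 113.68°  ·
  (0,2): δ = 49.17°  ·
  (0,3): δ = 64.81°  ·
  (0,4): δ = 138.28°  ·
  (1,2): δ = 115.49°  ·
  (1,3): δ = 1.51°  ✓
  (1,4): δ = 71.96°  ·
  (2,3): δ = 66.02°  ·
  (2,4): δ = 7.45°  ✓
  (3,4): δ = 106.53°  ·
antipodal pairs: 2

count = 2; pairs: (1,3), (2,4)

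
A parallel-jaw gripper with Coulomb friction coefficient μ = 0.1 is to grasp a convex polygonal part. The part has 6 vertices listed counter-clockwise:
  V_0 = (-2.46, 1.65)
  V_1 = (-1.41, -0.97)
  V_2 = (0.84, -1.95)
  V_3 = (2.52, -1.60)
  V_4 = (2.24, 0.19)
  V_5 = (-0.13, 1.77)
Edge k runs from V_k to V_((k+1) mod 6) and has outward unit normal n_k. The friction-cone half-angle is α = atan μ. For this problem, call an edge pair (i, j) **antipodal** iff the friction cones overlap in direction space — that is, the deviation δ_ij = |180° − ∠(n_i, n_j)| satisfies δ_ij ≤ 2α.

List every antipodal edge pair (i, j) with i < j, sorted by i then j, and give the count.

α = atan 0.1 = 5.71°;  2α = 11.42°
n_0 = (-0.9282, -0.3720)
n_1 = (-0.3993, -0.9168)
n_2 = (+0.2040, -0.9790)
n_3 = (+0.9880, +0.1545)
n_4 = (+0.5547, +0.8321)
n_5 = (-0.0514, +0.9987)
  (0,1): δ = 135.37°  ·
  (0,2): δ = 100.07°  ·
  (0,3): δ = 12.95°  ·
  (0,4): δ = 34.47°  ·
  (0,5): δ = 71.11°  ·
  (1,2): δ = 144.70°  ·
  (1,3): δ = 57.57°  ·
  (1,4): δ = 10.15°  ✓
  (1,5): δ = 26.48°  ·
  (2,3): δ = 92.88°  ·
  (2,4): δ = 45.46°  ·
  (2,5): δ = 8.82°  ✓
  (3,4): δ = 132.58°  ·
  (3,5): δ = 95.94°  ·
  (4,5): δ = 143.36°  ·
antipodal pairs: 2

count = 2; pairs: (1,4), (2,5)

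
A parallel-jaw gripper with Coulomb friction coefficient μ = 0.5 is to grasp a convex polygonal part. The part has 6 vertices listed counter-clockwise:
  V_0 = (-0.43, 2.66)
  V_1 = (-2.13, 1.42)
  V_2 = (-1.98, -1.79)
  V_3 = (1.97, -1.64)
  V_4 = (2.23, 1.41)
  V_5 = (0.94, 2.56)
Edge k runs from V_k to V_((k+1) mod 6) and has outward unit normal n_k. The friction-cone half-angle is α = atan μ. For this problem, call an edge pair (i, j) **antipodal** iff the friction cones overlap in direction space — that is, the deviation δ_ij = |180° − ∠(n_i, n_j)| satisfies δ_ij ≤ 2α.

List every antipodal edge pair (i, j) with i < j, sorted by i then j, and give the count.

count = 6; pairs: (0,2), (0,3), (1,3), (1,4), (2,4), (2,5)

α = atan 0.5 = 26.57°;  2α = 53.13°
n_0 = (-0.5893, +0.8079)
n_1 = (-0.9989, -0.0467)
n_2 = (+0.0379, -0.9993)
n_3 = (+0.9964, -0.0849)
n_4 = (+0.6654, +0.7465)
n_5 = (+0.0728, +0.9973)
  (0,1): δ = 123.43°  ·
  (0,2): δ = 33.93°  ✓
  (0,3): δ = 49.02°  ✓
  (0,4): δ = 102.18°  ·
  (0,5): δ = 139.72°  ·
  (1,2): δ = 90.50°  ·
  (1,3): δ = 7.55°  ✓
  (1,4): δ = 45.61°  ✓
  (1,5): δ = 83.15°  ·
  (2,3): δ = 97.05°  ·
  (2,4): δ = 43.89°  ✓
  (2,5): δ = 6.35°  ✓
  (3,4): δ = 126.84°  ·
  (3,5): δ = 89.30°  ·
  (4,5): δ = 142.46°  ·
antipodal pairs: 6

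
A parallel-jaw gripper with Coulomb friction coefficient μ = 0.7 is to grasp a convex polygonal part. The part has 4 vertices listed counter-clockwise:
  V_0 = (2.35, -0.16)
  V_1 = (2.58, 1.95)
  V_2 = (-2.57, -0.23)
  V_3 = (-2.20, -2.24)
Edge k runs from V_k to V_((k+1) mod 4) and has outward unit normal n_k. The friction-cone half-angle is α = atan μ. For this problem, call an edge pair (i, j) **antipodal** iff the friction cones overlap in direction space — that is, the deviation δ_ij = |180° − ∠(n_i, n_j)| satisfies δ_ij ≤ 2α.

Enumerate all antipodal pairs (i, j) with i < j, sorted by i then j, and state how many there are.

count = 3; pairs: (0,1), (0,2), (1,3)

α = atan 0.7 = 34.99°;  2α = 69.98°
n_0 = (+0.9941, -0.1084)
n_1 = (-0.3898, +0.9209)
n_2 = (-0.9835, -0.1810)
n_3 = (+0.4158, -0.9095)
  (0,1): δ = 60.84°  ✓
  (0,2): δ = 16.65°  ✓
  (0,3): δ = 120.79°  ·
  (1,2): δ = 102.51°  ·
  (1,3): δ = 1.62°  ✓
  (2,3): δ = 75.86°  ·
antipodal pairs: 3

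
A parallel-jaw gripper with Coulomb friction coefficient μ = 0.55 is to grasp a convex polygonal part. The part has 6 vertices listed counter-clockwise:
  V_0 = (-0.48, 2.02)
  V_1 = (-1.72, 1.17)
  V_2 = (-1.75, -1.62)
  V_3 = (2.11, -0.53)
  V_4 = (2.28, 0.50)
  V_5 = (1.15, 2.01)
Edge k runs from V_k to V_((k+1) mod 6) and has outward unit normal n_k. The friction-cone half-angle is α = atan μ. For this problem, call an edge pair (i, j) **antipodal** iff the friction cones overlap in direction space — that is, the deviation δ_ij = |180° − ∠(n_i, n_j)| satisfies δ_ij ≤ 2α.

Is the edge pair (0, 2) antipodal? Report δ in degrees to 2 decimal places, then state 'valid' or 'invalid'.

δ = 18.66°, valid

α = atan 0.55 = 28.81°;  2α = 57.62°
edge 0: e_0 = (-1.24, -0.85);  n_0 = (-0.5654, +0.8248)
edge 2: e_2 = (+3.86, +1.09);  n_2 = (+0.2718, -0.9624)
∠(n_0, n_2) = 161.34°
δ = |180° − 161.34°| = 18.66°
18.66° ≤ 2α = 57.62°  →  valid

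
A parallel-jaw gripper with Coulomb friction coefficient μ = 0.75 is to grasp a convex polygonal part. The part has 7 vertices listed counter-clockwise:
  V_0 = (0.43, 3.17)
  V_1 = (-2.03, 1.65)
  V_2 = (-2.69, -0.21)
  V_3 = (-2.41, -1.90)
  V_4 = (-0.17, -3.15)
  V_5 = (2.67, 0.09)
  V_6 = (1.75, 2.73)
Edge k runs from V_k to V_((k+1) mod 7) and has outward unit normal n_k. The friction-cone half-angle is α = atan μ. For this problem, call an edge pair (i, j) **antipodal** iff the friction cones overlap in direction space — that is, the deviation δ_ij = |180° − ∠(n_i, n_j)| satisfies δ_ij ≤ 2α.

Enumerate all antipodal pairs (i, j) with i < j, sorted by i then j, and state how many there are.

α = atan 0.75 = 36.87°;  2α = 73.74°
n_0 = (-0.5256, +0.8507)
n_1 = (-0.9424, +0.3344)
n_2 = (-0.9866, -0.1635)
n_3 = (-0.4873, -0.8732)
n_4 = (+0.7520, -0.6592)
n_5 = (+0.9443, +0.3291)
n_6 = (+0.3162, +0.9487)
  (0,1): δ = 141.25°  ·
  (0,2): δ = 112.30°  ·
  (0,3): δ = 60.87°  ✓
  (0,4): δ = 17.05°  ✓
  (0,5): δ = 77.50°  ·
  (0,6): δ = 129.85°  ·
  (1,2): δ = 151.06°  ·
  (1,3): δ = 99.63°  ·
  (1,4): δ = 21.70°  ✓
  (1,5): δ = 38.75°  ✓
  (1,6): δ = 91.10°  ·
  (2,3): δ = 128.57°  ·
  (2,4): δ = 50.64°  ✓
  (2,5): δ = 9.81°  ✓
  (2,6): δ = 62.16°  ✓
  (3,4): δ = 102.07°  ·
  (3,5): δ = 41.62°  ✓
  (3,6): δ = 10.73°  ✓
  (4,5): δ = 119.55°  ·
  (4,6): δ = 67.20°  ✓
  (5,6): δ = 127.65°  ·
antipodal pairs: 10

count = 10; pairs: (0,3), (0,4), (1,4), (1,5), (2,4), (2,5), (2,6), (3,5), (3,6), (4,6)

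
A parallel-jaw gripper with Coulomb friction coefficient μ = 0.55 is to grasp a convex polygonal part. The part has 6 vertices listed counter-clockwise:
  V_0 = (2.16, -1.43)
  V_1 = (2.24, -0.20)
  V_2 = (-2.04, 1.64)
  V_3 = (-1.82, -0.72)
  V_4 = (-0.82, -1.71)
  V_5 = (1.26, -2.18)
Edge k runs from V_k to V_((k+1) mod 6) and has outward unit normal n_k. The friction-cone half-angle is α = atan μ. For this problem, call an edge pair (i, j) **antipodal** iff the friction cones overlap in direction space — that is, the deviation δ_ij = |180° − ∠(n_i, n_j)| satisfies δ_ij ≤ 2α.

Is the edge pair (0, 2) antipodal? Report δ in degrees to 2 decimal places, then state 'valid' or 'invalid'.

α = atan 0.55 = 28.81°;  2α = 57.62°
edge 0: e_0 = (+0.08, +1.23);  n_0 = (+0.9979, -0.0649)
edge 2: e_2 = (+0.22, -2.36);  n_2 = (-0.9957, -0.0928)
∠(n_0, n_2) = 170.95°
δ = |180° − 170.95°| = 9.05°
9.05° ≤ 2α = 57.62°  →  valid

δ = 9.05°, valid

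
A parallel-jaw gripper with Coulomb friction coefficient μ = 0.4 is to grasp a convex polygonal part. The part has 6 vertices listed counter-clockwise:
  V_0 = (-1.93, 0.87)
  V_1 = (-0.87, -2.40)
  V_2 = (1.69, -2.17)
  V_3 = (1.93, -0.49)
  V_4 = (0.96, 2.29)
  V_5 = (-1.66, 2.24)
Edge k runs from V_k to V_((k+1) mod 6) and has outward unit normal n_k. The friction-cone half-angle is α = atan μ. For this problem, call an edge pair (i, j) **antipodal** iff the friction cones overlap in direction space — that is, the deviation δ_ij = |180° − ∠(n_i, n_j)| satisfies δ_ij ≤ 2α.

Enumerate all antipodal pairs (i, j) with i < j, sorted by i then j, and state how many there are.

α = atan 0.4 = 21.80°;  2α = 43.60°
n_0 = (-0.9513, -0.3084)
n_1 = (+0.0895, -0.9960)
n_2 = (+0.9899, -0.1414)
n_3 = (+0.9442, +0.3294)
n_4 = (-0.0191, +0.9998)
n_5 = (-0.9811, +0.1934)
  (0,1): δ = 102.83°  ·
  (0,2): δ = 26.09°  ✓
  (0,3): δ = 1.27°  ✓
  (0,4): δ = 73.13°  ·
  (0,5): δ = 150.89°  ·
  (1,2): δ = 103.26°  ·
  (1,3): δ = 75.90°  ·
  (1,4): δ = 4.04°  ✓
  (1,5): δ = 73.72°  ·
  (2,3): δ = 152.63°  ·
  (2,4): δ = 80.78°  ·
  (2,5): δ = 3.02°  ✓
  (3,4): δ = 108.14°  ·
  (3,5): δ = 30.38°  ✓
  (4,5): δ = 102.24°  ·
antipodal pairs: 5

count = 5; pairs: (0,2), (0,3), (1,4), (2,5), (3,5)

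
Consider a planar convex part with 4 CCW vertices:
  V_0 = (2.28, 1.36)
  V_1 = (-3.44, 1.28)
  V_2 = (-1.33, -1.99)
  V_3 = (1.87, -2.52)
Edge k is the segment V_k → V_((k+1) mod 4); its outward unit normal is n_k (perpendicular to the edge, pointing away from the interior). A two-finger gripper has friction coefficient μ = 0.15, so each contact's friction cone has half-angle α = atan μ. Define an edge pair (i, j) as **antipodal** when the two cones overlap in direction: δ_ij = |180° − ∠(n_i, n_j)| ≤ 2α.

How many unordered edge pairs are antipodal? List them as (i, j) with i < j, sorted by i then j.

α = atan 0.15 = 8.53°;  2α = 17.06°
n_0 = (-0.0140, +0.9999)
n_1 = (-0.8403, -0.5422)
n_2 = (-0.1634, -0.9866)
n_3 = (+0.9945, -0.1051)
  (0,1): δ = 57.97°  ·
  (0,2): δ = 10.21°  ✓
  (0,3): δ = 83.17°  ·
  (1,2): δ = 132.24°  ·
  (1,3): δ = 38.86°  ·
  (2,3): δ = 86.63°  ·
antipodal pairs: 1

count = 1; pairs: (0,2)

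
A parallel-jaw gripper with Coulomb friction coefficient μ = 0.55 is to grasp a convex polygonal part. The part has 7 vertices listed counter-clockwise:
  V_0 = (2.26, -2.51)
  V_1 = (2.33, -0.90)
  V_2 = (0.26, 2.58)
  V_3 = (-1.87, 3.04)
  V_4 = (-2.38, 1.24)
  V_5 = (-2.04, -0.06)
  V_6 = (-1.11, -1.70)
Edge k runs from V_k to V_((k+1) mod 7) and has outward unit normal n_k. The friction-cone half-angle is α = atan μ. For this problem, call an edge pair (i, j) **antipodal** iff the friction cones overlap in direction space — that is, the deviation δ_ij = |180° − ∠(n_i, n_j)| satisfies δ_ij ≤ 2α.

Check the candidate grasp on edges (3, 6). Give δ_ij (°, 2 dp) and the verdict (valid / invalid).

δ = 87.70°, invalid

α = atan 0.55 = 28.81°;  2α = 57.62°
edge 3: e_3 = (-0.51, -1.80);  n_3 = (-0.9621, +0.2726)
edge 6: e_6 = (+3.37, -0.81);  n_6 = (-0.2337, -0.9723)
∠(n_3, n_6) = 92.30°
δ = |180° − 92.30°| = 87.70°
87.70° > 2α = 57.62°  →  invalid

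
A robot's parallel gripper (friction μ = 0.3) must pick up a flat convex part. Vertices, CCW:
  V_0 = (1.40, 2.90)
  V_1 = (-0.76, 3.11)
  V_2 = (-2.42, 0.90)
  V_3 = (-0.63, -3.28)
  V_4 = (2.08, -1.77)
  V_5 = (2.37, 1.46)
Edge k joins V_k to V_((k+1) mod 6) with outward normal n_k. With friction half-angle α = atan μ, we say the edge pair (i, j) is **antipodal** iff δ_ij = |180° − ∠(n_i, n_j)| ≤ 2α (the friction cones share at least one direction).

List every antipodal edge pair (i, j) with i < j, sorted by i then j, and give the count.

α = atan 0.3 = 16.70°;  2α = 33.40°
n_0 = (+0.0968, +0.9953)
n_1 = (-0.7996, +0.6006)
n_2 = (-0.9193, -0.3937)
n_3 = (+0.4867, -0.8735)
n_4 = (+0.9960, -0.0894)
n_5 = (+0.8294, +0.5587)
  (0,1): δ = 121.36°  ·
  (0,2): δ = 61.26°  ·
  (0,3): δ = 34.68°  ·
  (0,4): δ = 90.42°  ·
  (0,5): δ = 129.52°  ·
  (1,2): δ = 119.91°  ·
  (1,3): δ = 23.96°  ✓
  (1,4): δ = 31.78°  ✓
  (1,5): δ = 70.88°  ·
  (2,3): δ = 84.06°  ·
  (2,4): δ = 28.31°  ✓
  (2,5): δ = 10.78°  ✓
  (3,4): δ = 124.26°  ·
  (3,5): δ = 85.16°  ·
  (4,5): δ = 140.90°  ·
antipodal pairs: 4

count = 4; pairs: (1,3), (1,4), (2,4), (2,5)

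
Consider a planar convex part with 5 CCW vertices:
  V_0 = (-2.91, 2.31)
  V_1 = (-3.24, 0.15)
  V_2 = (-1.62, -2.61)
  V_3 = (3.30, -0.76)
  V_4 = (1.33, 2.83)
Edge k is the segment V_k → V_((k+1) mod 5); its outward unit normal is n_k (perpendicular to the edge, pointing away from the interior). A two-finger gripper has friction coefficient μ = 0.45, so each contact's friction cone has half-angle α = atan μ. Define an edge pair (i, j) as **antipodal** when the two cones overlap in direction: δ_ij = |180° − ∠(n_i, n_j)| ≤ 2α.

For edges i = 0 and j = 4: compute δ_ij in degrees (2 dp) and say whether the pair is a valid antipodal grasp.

α = atan 0.45 = 24.23°;  2α = 48.46°
edge 0: e_0 = (-0.33, -2.16);  n_0 = (-0.9885, +0.1510)
edge 4: e_4 = (-4.24, -0.52);  n_4 = (-0.1217, +0.9926)
∠(n_0, n_4) = 74.32°
δ = |180° − 74.32°| = 105.68°
105.68° > 2α = 48.46°  →  invalid

δ = 105.68°, invalid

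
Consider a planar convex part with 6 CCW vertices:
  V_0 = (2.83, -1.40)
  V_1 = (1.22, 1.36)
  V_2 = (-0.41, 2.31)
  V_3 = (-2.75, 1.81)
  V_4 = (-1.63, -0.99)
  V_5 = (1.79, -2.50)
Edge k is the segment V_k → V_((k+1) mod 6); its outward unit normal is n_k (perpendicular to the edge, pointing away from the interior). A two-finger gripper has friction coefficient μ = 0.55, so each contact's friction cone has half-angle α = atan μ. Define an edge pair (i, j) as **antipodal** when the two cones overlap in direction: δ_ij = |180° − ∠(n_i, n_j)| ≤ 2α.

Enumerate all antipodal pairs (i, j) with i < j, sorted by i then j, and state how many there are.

count = 6; pairs: (0,3), (0,4), (1,3), (1,4), (2,4), (2,5)

α = atan 0.55 = 28.81°;  2α = 57.62°
n_0 = (+0.8638, +0.5039)
n_1 = (+0.5035, +0.8640)
n_2 = (-0.2090, +0.9779)
n_3 = (-0.9285, -0.3714)
n_4 = (-0.4039, -0.9148)
n_5 = (+0.7266, -0.6870)
  (0,1): δ = 150.49°  ·
  (0,2): δ = 108.20°  ·
  (0,3): δ = 8.46°  ✓
  (0,4): δ = 35.92°  ✓
  (0,5): δ = 106.35°  ·
  (1,2): δ = 137.70°  ·
  (1,3): δ = 37.96°  ✓
  (1,4): δ = 6.41°  ✓
  (1,5): δ = 76.84°  ·
  (2,3): δ = 80.26°  ·
  (2,4): δ = 35.88°  ✓
  (2,5): δ = 34.54°  ✓
  (3,4): δ = 135.62°  ·
  (3,5): δ = 65.20°  ·
  (4,5): δ = 109.57°  ·
antipodal pairs: 6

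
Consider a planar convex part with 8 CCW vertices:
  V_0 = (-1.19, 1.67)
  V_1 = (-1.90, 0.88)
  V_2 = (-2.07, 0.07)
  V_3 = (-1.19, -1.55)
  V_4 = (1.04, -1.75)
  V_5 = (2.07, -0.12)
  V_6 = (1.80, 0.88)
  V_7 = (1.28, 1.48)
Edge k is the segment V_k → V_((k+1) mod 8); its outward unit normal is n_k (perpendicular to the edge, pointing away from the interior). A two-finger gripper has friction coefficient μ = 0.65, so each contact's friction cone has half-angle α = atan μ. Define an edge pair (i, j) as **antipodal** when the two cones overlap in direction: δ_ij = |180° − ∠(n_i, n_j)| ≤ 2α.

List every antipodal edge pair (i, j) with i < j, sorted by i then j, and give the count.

α = atan 0.65 = 33.02°;  2α = 66.05°
n_0 = (-0.7438, +0.6684)
n_1 = (-0.9787, +0.2054)
n_2 = (-0.8787, -0.4773)
n_3 = (-0.0893, -0.9960)
n_4 = (+0.8454, -0.5342)
n_5 = (+0.9654, +0.2607)
n_6 = (+0.7557, +0.6549)
n_7 = (+0.0767, +0.9971)
  (0,1): δ = 149.91°  ·
  (0,2): δ = 109.54°  ·
  (0,3): δ = 53.18°  ✓
  (0,4): δ = 9.66°  ✓
  (0,5): δ = 57.06°  ✓
  (0,6): δ = 82.86°  ·
  (0,7): δ = 127.55°  ·
  (1,2): δ = 139.64°  ·
  (1,3): δ = 83.27°  ·
  (1,4): δ = 20.44°  ✓
  (1,5): δ = 26.96°  ✓
  (1,6): δ = 52.77°  ✓
  (1,7): δ = 97.45°  ·
  (2,3): δ = 123.64°  ·
  (2,4): δ = 60.80°  ✓
  (2,5): δ = 13.40°  ✓
  (2,6): δ = 12.40°  ✓
  (2,7): δ = 57.09°  ✓
  (3,4): δ = 117.16°  ·
  (3,5): δ = 69.77°  ·
  (3,6): δ = 43.96°  ✓
  (3,7): δ = 0.73°  ✓
  (4,5): δ = 132.60°  ·
  (4,6): δ = 106.80°  ·
  (4,7): δ = 62.11°  ✓
  (5,6): δ = 154.20°  ·
  (5,7): δ = 109.51°  ·
  (6,7): δ = 135.31°  ·
antipodal pairs: 13

count = 13; pairs: (0,3), (0,4), (0,5), (1,4), (1,5), (1,6), (2,4), (2,5), (2,6), (2,7), (3,6), (3,7), (4,7)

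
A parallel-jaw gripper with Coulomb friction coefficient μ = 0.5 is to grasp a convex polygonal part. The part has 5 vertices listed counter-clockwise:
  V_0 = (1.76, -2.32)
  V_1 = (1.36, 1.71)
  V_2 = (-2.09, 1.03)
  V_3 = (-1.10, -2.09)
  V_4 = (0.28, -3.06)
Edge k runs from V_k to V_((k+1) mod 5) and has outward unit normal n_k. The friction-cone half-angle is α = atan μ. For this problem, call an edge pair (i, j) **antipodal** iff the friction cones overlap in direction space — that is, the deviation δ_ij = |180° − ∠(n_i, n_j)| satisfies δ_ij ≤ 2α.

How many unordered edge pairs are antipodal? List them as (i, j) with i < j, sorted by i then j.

α = atan 0.5 = 26.57°;  2α = 53.13°
n_0 = (+0.9951, +0.0988)
n_1 = (-0.1934, +0.9811)
n_2 = (-0.9532, -0.3024)
n_3 = (-0.5751, -0.8181)
n_4 = (+0.4472, -0.8944)
  (0,1): δ = 84.52°  ·
  (0,2): δ = 11.94°  ✓
  (0,3): δ = 49.23°  ✓
  (0,4): δ = 110.90°  ·
  (1,2): δ = 83.55°  ·
  (1,3): δ = 46.25°  ✓
  (1,4): δ = 15.41°  ✓
  (2,3): δ = 142.71°  ·
  (2,4): δ = 81.04°  ·
  (3,4): δ = 118.33°  ·
antipodal pairs: 4

count = 4; pairs: (0,2), (0,3), (1,3), (1,4)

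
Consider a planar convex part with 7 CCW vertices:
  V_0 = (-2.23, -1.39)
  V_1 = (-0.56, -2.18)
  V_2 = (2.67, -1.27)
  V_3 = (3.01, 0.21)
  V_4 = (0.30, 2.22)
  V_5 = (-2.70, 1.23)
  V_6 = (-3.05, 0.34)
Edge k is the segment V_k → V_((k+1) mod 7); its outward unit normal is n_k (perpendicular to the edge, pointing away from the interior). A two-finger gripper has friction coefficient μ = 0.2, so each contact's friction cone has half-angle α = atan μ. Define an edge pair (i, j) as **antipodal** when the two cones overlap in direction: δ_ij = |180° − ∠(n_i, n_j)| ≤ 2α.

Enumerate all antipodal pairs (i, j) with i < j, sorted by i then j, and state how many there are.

count = 3; pairs: (0,3), (1,4), (2,5)

α = atan 0.2 = 11.31°;  2α = 22.62°
n_0 = (-0.4276, -0.9040)
n_1 = (+0.2712, -0.9625)
n_2 = (+0.9746, -0.2239)
n_3 = (+0.5957, +0.8032)
n_4 = (-0.3134, +0.9496)
n_5 = (-0.9306, +0.3660)
n_6 = (-0.9036, -0.4283)
  (0,1): δ = 138.95°  ·
  (0,2): δ = 77.62°  ·
  (0,3): δ = 11.25°  ✓
  (0,4): δ = 43.58°  ·
  (0,5): δ = 93.85°  ·
  (0,6): δ = 140.68°  ·
  (1,2): δ = 118.67°  ·
  (1,3): δ = 52.30°  ·
  (1,4): δ = 2.53°  ✓
  (1,5): δ = 52.80°  ·
  (1,6): δ = 99.63°  ·
  (2,3): δ = 113.63°  ·
  (2,4): δ = 58.80°  ·
  (2,5): δ = 8.53°  ✓
  (2,6): δ = 38.30°  ·
  (3,4): δ = 125.17°  ·
  (3,5): δ = 74.90°  ·
  (3,6): δ = 28.08°  ·
  (4,5): δ = 129.73°  ·
  (4,6): δ = 82.90°  ·
  (5,6): δ = 133.17°  ·
antipodal pairs: 3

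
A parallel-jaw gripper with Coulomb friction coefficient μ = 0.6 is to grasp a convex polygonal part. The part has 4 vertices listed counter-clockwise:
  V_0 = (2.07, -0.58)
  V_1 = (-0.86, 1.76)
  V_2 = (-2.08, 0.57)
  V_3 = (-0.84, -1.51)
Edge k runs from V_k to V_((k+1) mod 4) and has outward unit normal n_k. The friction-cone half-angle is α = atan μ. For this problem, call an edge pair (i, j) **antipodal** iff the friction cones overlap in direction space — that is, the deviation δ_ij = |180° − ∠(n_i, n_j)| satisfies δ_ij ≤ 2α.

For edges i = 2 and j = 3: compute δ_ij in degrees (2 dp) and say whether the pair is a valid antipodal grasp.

δ = 103.08°, invalid

α = atan 0.6 = 30.96°;  2α = 61.93°
edge 2: e_2 = (+1.24, -2.08);  n_2 = (-0.8589, -0.5121)
edge 3: e_3 = (+2.91, +0.93);  n_3 = (+0.3044, -0.9525)
∠(n_2, n_3) = 76.92°
δ = |180° − 76.92°| = 103.08°
103.08° > 2α = 61.93°  →  invalid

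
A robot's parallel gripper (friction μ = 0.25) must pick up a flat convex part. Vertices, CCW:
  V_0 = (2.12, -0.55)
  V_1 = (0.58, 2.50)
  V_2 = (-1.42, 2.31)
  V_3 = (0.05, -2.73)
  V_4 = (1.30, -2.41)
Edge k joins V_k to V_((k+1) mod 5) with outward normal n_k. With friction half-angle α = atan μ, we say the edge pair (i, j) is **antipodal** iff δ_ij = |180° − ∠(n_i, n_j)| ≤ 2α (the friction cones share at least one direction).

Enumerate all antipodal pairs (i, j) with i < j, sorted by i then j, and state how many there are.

α = atan 0.25 = 14.04°;  2α = 28.07°
n_0 = (+0.8927, +0.4507)
n_1 = (-0.0946, +0.9955)
n_2 = (-0.9600, -0.2800)
n_3 = (+0.2480, -0.9688)
n_4 = (+0.9150, -0.4034)
  (0,1): δ = 111.36°  ·
  (0,2): δ = 10.53°  ✓
  (0,3): δ = 77.57°  ·
  (0,4): δ = 129.42°  ·
  (1,2): δ = 79.17°  ·
  (1,3): δ = 8.93°  ✓
  (1,4): δ = 60.78°  ·
  (2,3): δ = 91.90°  ·
  (2,4): δ = 40.05°  ·
  (3,4): δ = 128.15°  ·
antipodal pairs: 2

count = 2; pairs: (0,2), (1,3)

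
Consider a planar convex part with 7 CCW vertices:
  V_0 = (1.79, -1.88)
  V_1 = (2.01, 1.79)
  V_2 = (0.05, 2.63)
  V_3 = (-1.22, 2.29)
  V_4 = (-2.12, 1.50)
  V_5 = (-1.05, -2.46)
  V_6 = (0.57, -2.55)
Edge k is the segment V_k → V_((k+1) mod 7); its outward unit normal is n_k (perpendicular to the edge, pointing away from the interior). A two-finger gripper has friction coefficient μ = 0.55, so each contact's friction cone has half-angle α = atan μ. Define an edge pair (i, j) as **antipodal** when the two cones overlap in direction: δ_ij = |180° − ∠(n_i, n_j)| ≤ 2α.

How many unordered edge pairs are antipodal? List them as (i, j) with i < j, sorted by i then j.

count = 9; pairs: (0,3), (0,4), (1,4), (1,5), (1,6), (2,5), (2,6), (3,5), (3,6)

α = atan 0.55 = 28.81°;  2α = 57.62°
n_0 = (+0.9982, -0.0598)
n_1 = (+0.3939, +0.9191)
n_2 = (-0.2586, +0.9660)
n_3 = (-0.6597, +0.7515)
n_4 = (-0.9654, -0.2608)
n_5 = (-0.0555, -0.9985)
n_6 = (+0.4814, -0.8765)
  (0,1): δ = 109.77°  ·
  (0,2): δ = 71.58°  ·
  (0,3): δ = 45.29°  ✓
  (0,4): δ = 18.55°  ✓
  (0,5): δ = 90.25°  ·
  (0,6): δ = 122.21°  ·
  (1,2): δ = 141.81°  ·
  (1,3): δ = 115.53°  ·
  (1,4): δ = 51.68°  ✓
  (1,5): δ = 20.02°  ✓
  (1,6): δ = 51.97°  ✓
  (2,3): δ = 153.71°  ·
  (2,4): δ = 89.87°  ·
  (2,5): δ = 18.17°  ✓
  (2,6): δ = 13.79°  ✓
  (3,4): δ = 116.16°  ·
  (3,5): δ = 44.46°  ✓
  (3,6): δ = 12.50°  ✓
  (4,5): δ = 108.30°  ·
  (4,6): δ = 76.35°  ·
  (5,6): δ = 148.05°  ·
antipodal pairs: 9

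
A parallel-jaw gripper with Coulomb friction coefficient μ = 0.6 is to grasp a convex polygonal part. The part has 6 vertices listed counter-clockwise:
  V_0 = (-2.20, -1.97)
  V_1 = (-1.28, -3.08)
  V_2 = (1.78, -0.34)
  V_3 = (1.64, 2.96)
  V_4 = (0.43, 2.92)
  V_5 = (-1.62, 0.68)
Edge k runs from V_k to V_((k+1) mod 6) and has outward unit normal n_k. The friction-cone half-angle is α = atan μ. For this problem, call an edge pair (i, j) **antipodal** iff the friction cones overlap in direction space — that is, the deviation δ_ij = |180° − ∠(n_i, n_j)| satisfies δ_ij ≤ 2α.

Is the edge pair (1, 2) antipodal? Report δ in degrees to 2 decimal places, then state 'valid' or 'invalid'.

δ = 129.41°, invalid

α = atan 0.6 = 30.96°;  2α = 61.93°
edge 1: e_1 = (+3.06, +2.74);  n_1 = (+0.6671, -0.7450)
edge 2: e_2 = (-0.14, +3.30);  n_2 = (+0.9991, +0.0424)
∠(n_1, n_2) = 50.59°
δ = |180° − 50.59°| = 129.41°
129.41° > 2α = 61.93°  →  invalid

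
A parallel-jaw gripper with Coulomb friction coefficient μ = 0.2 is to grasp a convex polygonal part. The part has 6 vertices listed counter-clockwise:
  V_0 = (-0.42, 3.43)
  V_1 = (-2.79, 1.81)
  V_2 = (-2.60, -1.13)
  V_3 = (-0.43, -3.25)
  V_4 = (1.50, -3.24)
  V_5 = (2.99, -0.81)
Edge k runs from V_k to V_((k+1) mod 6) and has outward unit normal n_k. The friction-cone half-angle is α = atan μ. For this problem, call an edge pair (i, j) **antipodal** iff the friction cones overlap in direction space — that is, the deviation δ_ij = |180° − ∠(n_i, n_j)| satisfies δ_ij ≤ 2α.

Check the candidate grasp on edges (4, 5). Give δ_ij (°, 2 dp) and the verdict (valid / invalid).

δ = 109.68°, invalid

α = atan 0.2 = 11.31°;  2α = 22.62°
edge 4: e_4 = (+1.49, +2.43);  n_4 = (+0.8525, -0.5227)
edge 5: e_5 = (-3.41, +4.24);  n_5 = (+0.7793, +0.6267)
∠(n_4, n_5) = 70.32°
δ = |180° − 70.32°| = 109.68°
109.68° > 2α = 22.62°  →  invalid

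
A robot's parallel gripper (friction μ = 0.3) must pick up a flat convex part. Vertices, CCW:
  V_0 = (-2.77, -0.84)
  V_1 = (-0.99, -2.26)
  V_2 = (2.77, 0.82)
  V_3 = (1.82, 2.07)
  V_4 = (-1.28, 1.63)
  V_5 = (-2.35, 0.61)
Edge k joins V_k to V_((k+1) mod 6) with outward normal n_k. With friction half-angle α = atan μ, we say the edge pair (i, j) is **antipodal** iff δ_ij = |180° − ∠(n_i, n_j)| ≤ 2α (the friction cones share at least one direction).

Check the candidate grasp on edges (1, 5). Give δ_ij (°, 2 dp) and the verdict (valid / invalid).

δ = 34.52°, invalid

α = atan 0.3 = 16.70°;  2α = 33.40°
edge 1: e_1 = (+3.76, +3.08);  n_1 = (+0.6337, -0.7736)
edge 5: e_5 = (-0.42, -1.45);  n_5 = (-0.9605, +0.2782)
∠(n_1, n_5) = 145.48°
δ = |180° − 145.48°| = 34.52°
34.52° > 2α = 33.40°  →  invalid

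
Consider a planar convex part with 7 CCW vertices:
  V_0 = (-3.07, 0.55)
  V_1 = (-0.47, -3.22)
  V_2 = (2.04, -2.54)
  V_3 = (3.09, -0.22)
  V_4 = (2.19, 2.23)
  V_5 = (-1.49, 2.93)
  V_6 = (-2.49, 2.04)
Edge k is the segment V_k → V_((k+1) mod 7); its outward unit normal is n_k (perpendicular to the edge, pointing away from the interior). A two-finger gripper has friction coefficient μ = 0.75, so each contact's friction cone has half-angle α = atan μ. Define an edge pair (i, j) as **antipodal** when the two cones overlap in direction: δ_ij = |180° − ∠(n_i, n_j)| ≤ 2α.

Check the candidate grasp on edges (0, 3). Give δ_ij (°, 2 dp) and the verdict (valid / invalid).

δ = 14.42°, valid

α = atan 0.75 = 36.87°;  2α = 73.74°
edge 0: e_0 = (+2.60, -3.77);  n_0 = (-0.8232, -0.5677)
edge 3: e_3 = (-0.90, +2.45);  n_3 = (+0.9387, +0.3448)
∠(n_0, n_3) = 165.58°
δ = |180° − 165.58°| = 14.42°
14.42° ≤ 2α = 73.74°  →  valid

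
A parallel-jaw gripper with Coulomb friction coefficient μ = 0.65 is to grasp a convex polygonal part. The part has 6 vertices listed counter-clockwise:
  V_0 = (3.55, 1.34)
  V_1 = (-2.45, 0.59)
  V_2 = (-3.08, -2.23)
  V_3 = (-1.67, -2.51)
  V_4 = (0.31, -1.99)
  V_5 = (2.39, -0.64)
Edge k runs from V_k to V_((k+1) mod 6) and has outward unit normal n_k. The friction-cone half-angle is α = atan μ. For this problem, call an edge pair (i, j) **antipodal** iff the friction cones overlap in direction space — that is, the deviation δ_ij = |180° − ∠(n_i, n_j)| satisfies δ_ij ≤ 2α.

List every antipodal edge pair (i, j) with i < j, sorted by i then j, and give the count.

α = atan 0.65 = 33.02°;  2α = 66.05°
n_0 = (-0.1240, +0.9923)
n_1 = (-0.9759, +0.2180)
n_2 = (-0.1948, -0.9808)
n_3 = (+0.2540, -0.9672)
n_4 = (+0.5444, -0.8388)
n_5 = (+0.8628, -0.5055)
  (0,1): δ = 109.72°  ·
  (0,2): δ = 18.36°  ✓
  (0,3): δ = 7.59°  ✓
  (0,4): δ = 25.86°  ✓
  (0,5): δ = 52.51°  ✓
  (1,2): δ = 88.64°  ·
  (1,3): δ = 62.69°  ✓
  (1,4): δ = 44.42°  ✓
  (1,5): δ = 17.77°  ✓
  (2,3): δ = 154.05°  ·
  (2,4): δ = 135.78°  ·
  (2,5): δ = 109.13°  ·
  (3,4): δ = 161.73°  ·
  (3,5): δ = 135.08°  ·
  (4,5): δ = 153.35°  ·
antipodal pairs: 7

count = 7; pairs: (0,2), (0,3), (0,4), (0,5), (1,3), (1,4), (1,5)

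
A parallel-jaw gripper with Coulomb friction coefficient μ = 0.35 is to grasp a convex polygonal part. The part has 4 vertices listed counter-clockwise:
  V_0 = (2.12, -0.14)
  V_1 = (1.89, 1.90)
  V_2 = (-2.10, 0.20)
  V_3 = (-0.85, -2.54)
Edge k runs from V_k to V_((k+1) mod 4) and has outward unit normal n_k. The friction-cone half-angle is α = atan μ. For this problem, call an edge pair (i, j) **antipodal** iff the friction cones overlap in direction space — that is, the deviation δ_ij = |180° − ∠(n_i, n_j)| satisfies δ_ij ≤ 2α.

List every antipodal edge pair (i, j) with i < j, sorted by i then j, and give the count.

α = atan 0.35 = 19.29°;  2α = 38.58°
n_0 = (+0.9937, +0.1120)
n_1 = (-0.3920, +0.9200)
n_2 = (-0.9098, -0.4151)
n_3 = (+0.6285, -0.7778)
  (0,1): δ = 73.36°  ·
  (0,2): δ = 18.09°  ✓
  (0,3): δ = 122.51°  ·
  (1,2): δ = 88.55°  ·
  (1,3): δ = 15.86°  ✓
  (2,3): δ = 75.58°  ·
antipodal pairs: 2

count = 2; pairs: (0,2), (1,3)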